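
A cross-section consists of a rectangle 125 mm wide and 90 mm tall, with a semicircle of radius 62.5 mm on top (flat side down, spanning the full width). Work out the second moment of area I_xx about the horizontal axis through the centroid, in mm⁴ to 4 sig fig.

Split into non-overlapping primitives; take the origin at the lower-left of the bounding box.
Rectangular body: 125 × 90, A = 11 250 mm², y = 45 mm, Ī = 7 593 750 mm⁴.
Semicircular cap: semicircle r = 62.5, A = 6135.92 mm², y = 116.526 mm, Ī = 1 674 758 mm⁴.
Centroid: ȳ = ΣA·y / ΣA = 70.2432 mm.
Transfer each piece to the horizontal axis through the centroid using Ī + A·d² with d = y − 70.2432:
  rectangular body: d = -25.2432 mm → contributes +14 762 486 mm⁴
  semicircular cap: d = 46.2826 mm → contributes +14 818 384 mm⁴
Total I = 29 580 870 mm⁴.

I_xx ≈ 2.958 × 10⁷ mm⁴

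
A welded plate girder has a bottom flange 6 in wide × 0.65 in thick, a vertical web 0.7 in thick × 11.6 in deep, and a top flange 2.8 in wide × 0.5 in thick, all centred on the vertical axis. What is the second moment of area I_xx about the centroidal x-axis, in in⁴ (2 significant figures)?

Decompose the section into non-overlapping parts with the origin at the bottom-left of its bounding rectangle.
Bottom plate: 6 × 0.65, A = 3.9 in², y = 0.325 in, Ī = 0.1373 in⁴.
Web plate: 0.7 × 11.6, A = 8.12 in², y = 6.45 in, Ī = 91.05 in⁴.
Top plate: 2.8 × 0.5, A = 1.4 in², y = 12.5 in, Ī = 0.02917 in⁴.
Centroid: ȳ = ΣA·y / ΣA = 5.301 in.
Transfer each piece to the centroidal x-axis using Ī + A·d² with d = y − 5.301:
  bottom plate: d = -4.976 in → contributes +96.71 in⁴
  web plate: d = 1.149 in → contributes +101.8 in⁴
  top plate: d = 7.199 in → contributes +72.58 in⁴
Total I = 271.1 in⁴.

I_xx ≈ 270 in⁴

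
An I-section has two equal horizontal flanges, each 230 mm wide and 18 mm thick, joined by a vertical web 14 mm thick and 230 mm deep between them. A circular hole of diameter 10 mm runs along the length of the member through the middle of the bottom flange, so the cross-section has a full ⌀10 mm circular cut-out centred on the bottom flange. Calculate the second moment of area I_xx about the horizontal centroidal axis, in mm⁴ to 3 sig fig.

Break the section into simple shapes (no overlaps), measuring from the bottom-left corner of the bounding box.
Bottom flange: 230 × 18, A = 4 140 mm², y = 9 mm, Ī = 111 780 mm⁴.
Web: 14 × 230, A = 3 220 mm², y = 133 mm, Ī = 14 194 833 mm⁴.
Top flange: 230 × 18, A = 4 140 mm², y = 257 mm, Ī = 111 780 mm⁴.
Hole (subtracted): ⌀10, A = 78.54 mm², y = 9 mm, Ī = 490.87 mm⁴.
Centroid: ȳ = ΣA·y / ΣA = 133.85 mm.
Transfer each piece to the horizontal centroidal axis using Ī + A·d² with d = y − 133.85:
  bottom flange: d = -124.85 mm → contributes +64 646 901 mm⁴
  web: d = -0.85269 mm → contributes +14 197 175 mm⁴
  top flange: d = 123.15 mm → contributes +62 895 959 mm⁴
  hole: d = -124.85 mm → contributes −1 224 785 mm⁴
Total I = 140 515 250 mm⁴.

I_xx ≈ 1.41 × 10⁸ mm⁴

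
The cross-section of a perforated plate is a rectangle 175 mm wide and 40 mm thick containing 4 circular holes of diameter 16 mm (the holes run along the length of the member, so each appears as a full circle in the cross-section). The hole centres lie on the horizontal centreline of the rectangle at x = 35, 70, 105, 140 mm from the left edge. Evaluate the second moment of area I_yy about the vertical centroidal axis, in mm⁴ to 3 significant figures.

I_yy ≈ 1.66 × 10⁷ mm⁴

Treat the section as a set of non-overlapping primitives; coordinates are from the bounding-box lower-left.
Plate: 175 × 40, A = 7 000 mm², x = 87.5 mm, Ī = 17 864 583 mm⁴.
Hole 1 (subtracted): ⌀16, A = 201.06 mm², x = 35 mm, Ī = 3 217 mm⁴.
Hole 2 (subtracted): ⌀16, A = 201.06 mm², x = 70 mm, Ī = 3 217 mm⁴.
Hole 3 (subtracted): ⌀16, A = 201.06 mm², x = 105 mm, Ī = 3 217 mm⁴.
Hole 4 (subtracted): ⌀16, A = 201.06 mm², x = 140 mm, Ī = 3 217 mm⁴.
By symmetry the centroid is at mid-width, x̄ = 87.5 mm.
Transfer each piece to the vertical centroidal axis using Ī + A·d² with d = x − 87.5:
  plate: d = 0 mm → contributes +17 864 583 mm⁴
  hole 1: d = -52.5 mm → contributes −557 394 mm⁴
  hole 2: d = -17.5 mm → contributes −64 792 mm⁴
  hole 3: d = 17.5 mm → contributes −64 792 mm⁴
  hole 4: d = 52.5 mm → contributes −557 394 mm⁴
Total I = 16 620 211 mm⁴.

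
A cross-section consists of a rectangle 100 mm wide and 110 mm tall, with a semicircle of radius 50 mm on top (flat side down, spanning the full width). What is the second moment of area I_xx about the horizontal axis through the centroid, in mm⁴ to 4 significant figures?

Break the section into simple shapes (no overlaps), measuring from the bottom-left corner of the bounding box.
Rectangular body: 100 × 110, A = 11 000 mm², y = 55 mm, Ī = 11 091 667 mm⁴.
Semicircular cap: semicircle r = 50, A = 3926.99 mm², y = 131.221 mm, Ī = 685 981 mm⁴.
Centroid: ȳ = ΣA·y / ΣA = 75.0521 mm.
Transfer each piece to the horizontal axis through the centroid using Ī + A·d² with d = y − 75.0521:
  rectangular body: d = -20.0521 mm → contributes +15 514 630 mm⁴
  semicircular cap: d = 56.1685 mm → contributes +13 075 263 mm⁴
Total I = 28 589 892 mm⁴.

I_xx ≈ 2.859 × 10⁷ mm⁴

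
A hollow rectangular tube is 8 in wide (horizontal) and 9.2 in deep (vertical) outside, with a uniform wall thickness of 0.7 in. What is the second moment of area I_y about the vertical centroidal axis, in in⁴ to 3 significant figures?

I_y ≈ 206 in⁴

Treat the section as a set of non-overlapping primitives; coordinates are from the bounding-box lower-left.
Outer rectangle: 8 × 9.2, A = 73.6 in², x = 4 in, Ī = 392.53 in⁴.
Inner void (subtracted): 6.6 × 7.8, A = 51.48 in², x = 4 in, Ī = 186.87 in⁴.
By symmetry the centroid is at mid-width, x̄ = 4 in.
All pieces are centred on the vertical centroidal axis, so I = ΣĪ (holes subtracted) = 205.66 in⁴.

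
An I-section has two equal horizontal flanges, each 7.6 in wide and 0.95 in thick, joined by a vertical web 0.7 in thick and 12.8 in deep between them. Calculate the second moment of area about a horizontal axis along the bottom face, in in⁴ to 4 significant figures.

Treat the section as a set of non-overlapping primitives; coordinates are from the bounding-box lower-left.
Bottom flange: 7.6 × 0.95, A = 7.22 in², y = 0.475 in, Ī = 0.543004 in⁴.
Web: 0.7 × 12.8, A = 8.96 in², y = 7.35 in, Ī = 122.334 in⁴.
Top flange: 7.6 × 0.95, A = 7.22 in², y = 14.225 in, Ī = 0.543004 in⁴.
Transfer each piece to the base of the section using Ī + A·d² with d = y − 0:
  bottom flange: d = 0.475 in → contributes +2.17202 in⁴
  web: d = 7.35 in → contributes +606.375 in⁴
  top flange: d = 14.225 in → contributes +1461.51 in⁴
Total I = 2070.06 in⁴.

I_base ≈ 2070 in⁴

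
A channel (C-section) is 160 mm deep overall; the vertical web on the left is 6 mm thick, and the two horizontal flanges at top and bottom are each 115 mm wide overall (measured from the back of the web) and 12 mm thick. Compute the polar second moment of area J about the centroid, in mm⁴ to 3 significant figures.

Split into non-overlapping primitives; take the origin at the lower-left of the bounding box.
Web: 6 × 160, A = 960 mm², y = 80 mm, Ī = 2 048 000 mm⁴.
Top flange (beyond web): 109 × 12, A = 1 308 mm², y = 154 mm, Ī = 15 696 mm⁴.
Bottom flange (beyond web): 109 × 12, A = 1 308 mm², y = 6 mm, Ī = 15 696 mm⁴.
By symmetry the centroid is at mid-height, ȳ = 80 mm.
Transfer each piece to the centroidal x-axis using Ī + A·d² with d = y − 80:
  web: d = 0 mm → contributes +2 048 000 mm⁴
  top flange (beyond web): d = 74 mm → contributes +7 178 304 mm⁴
  bottom flange (beyond web): d = -74 mm → contributes +7 178 304 mm⁴
Total I = 16 404 608 mm⁴.
For the y-axis: x̄ = 45.064 mm.
Repeating about the centroidal y-axis gives I_y = 4 914 857 mm⁴.
Polar second moment: J = I_x + I_y = 21 319 465 mm⁴.

J ≈ 2.13 × 10⁷ mm⁴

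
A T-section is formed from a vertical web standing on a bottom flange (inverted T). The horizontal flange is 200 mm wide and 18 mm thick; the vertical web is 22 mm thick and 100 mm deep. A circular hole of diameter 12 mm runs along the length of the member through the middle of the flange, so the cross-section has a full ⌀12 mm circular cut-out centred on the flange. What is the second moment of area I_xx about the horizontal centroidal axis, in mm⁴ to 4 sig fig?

Decompose the section into non-overlapping parts with the origin at the bottom-left of its bounding rectangle.
Flange: 200 × 18, A = 3 600 mm², y = 9 mm, Ī = 97 200 mm⁴.
Web: 22 × 100, A = 2 200 mm², y = 68 mm, Ī = 1 833 333 mm⁴.
Hole (subtracted): ⌀12, A = 113.097 mm², y = 9 mm, Ī = 1017.88 mm⁴.
Centroid: ȳ = ΣA·y / ΣA = 31.8244 mm.
Transfer each piece to the horizontal centroidal axis using Ī + A·d² with d = y − 31.8244:
  flange: d = -22.8244 mm → contributes +1 972 628 mm⁴
  web: d = 36.1756 mm → contributes +4 712 420 mm⁴
  hole: d = -22.8244 mm → contributes −59936.2 mm⁴
Total I = 6 625 112 mm⁴.

I_xx ≈ 6.625 × 10⁶ mm⁴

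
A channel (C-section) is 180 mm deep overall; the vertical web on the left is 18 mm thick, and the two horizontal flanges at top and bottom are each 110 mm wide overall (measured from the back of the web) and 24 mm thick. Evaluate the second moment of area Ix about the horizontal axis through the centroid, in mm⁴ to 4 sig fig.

Ix ≈ 3.583 × 10⁷ mm⁴

Decompose the section into non-overlapping parts with the origin at the bottom-left of its bounding rectangle.
Web: 18 × 180, A = 3 240 mm², y = 90 mm, Ī = 8 748 000 mm⁴.
Top flange (beyond web): 92 × 24, A = 2 208 mm², y = 168 mm, Ī = 105 984 mm⁴.
Bottom flange (beyond web): 92 × 24, A = 2 208 mm², y = 12 mm, Ī = 105 984 mm⁴.
By symmetry the centroid is at mid-height, ȳ = 90 mm.
Transfer each piece to the horizontal axis through the centroid using Ī + A·d² with d = y − 90:
  web: d = 0 mm → contributes +8 748 000 mm⁴
  top flange (beyond web): d = 78 mm → contributes +13 539 456 mm⁴
  bottom flange (beyond web): d = -78 mm → contributes +13 539 456 mm⁴
Total I = 35 826 912 mm⁴.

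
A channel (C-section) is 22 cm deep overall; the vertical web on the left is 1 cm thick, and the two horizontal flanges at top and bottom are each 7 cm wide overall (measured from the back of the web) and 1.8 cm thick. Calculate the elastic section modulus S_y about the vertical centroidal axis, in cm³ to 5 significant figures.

Break the section into simple shapes (no overlaps), measuring from the bottom-left corner of the bounding box.
Web: 1 × 22, A = 22 cm², x = 0.5 cm, Ī = 1.833333 cm⁴.
Top flange (beyond web): 6 × 1.8, A = 10.8 cm², x = 4 cm, Ī = 32.4 cm⁴.
Bottom flange (beyond web): 6 × 1.8, A = 10.8 cm², x = 4 cm, Ī = 32.4 cm⁴.
Centroid: x̄ = ΣA·x / ΣA = 2.233945 cm.
Transfer each piece to the vertical centroidal axis using Ī + A·d² with d = x − 2.233945:
  web: d = -1.733945 cm → contributes +67.97777 cm⁴
  top flange (beyond web): d = 1.766055 cm → contributes +66.08466 cm⁴
  bottom flange (beyond web): d = 1.766055 cm → contributes +66.08466 cm⁴
Total I = 200.1471 cm⁴.
Extreme fibre distance c = 4.766055 cm; S = I/c = 41.99429 cm³.

S_y ≈ 41.994 cm³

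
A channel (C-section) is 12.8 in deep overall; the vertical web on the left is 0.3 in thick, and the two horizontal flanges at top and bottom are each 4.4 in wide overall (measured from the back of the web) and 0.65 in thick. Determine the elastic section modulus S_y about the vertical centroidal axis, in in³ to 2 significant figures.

Decompose the section into non-overlapping parts with the origin at the bottom-left of its bounding rectangle.
Web: 0.3 × 12.8, A = 3.84 in², x = 0.15 in, Ī = 0.0288 in⁴.
Top flange (beyond web): 4.1 × 0.65, A = 2.665 in², x = 2.35 in, Ī = 3.733 in⁴.
Bottom flange (beyond web): 4.1 × 0.65, A = 2.665 in², x = 2.35 in, Ī = 3.733 in⁴.
Centroid: x̄ = ΣA·x / ΣA = 1.429 in.
Transfer each piece to the vertical centroidal axis using Ī + A·d² with d = x − 1.429:
  web: d = -1.279 in → contributes +6.308 in⁴
  top flange (beyond web): d = 0.9213 in → contributes +5.995 in⁴
  bottom flange (beyond web): d = 0.9213 in → contributes +5.995 in⁴
Total I = 18.3 in⁴.
Extreme fibre distance c = 2.971 in; S = I/c = 6.158 in³.

S_y ≈ 6.2 in³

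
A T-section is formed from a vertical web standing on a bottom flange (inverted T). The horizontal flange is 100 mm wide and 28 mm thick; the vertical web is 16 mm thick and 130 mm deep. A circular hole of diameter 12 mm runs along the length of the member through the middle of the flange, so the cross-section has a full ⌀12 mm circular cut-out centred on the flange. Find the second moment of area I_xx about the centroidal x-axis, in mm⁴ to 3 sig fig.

I_xx ≈ 1.04 × 10⁷ mm⁴

Decompose the section into non-overlapping parts with the origin at the bottom-left of its bounding rectangle.
Flange: 100 × 28, A = 2 800 mm², y = 14 mm, Ī = 182 933 mm⁴.
Web: 16 × 130, A = 2 080 mm², y = 93 mm, Ī = 2 929 333 mm⁴.
Hole (subtracted): ⌀12, A = 113.1 mm², y = 14 mm, Ī = 1017.9 mm⁴.
Centroid: ȳ = ΣA·y / ΣA = 48.471 mm.
Transfer each piece to the centroidal x-axis using Ī + A·d² with d = y − 48.471:
  flange: d = -34.471 mm → contributes +3 510 037 mm⁴
  web: d = 44.529 mm → contributes +7 053 620 mm⁴
  hole: d = -34.471 mm → contributes −135 406 mm⁴
Total I = 10 428 251 mm⁴.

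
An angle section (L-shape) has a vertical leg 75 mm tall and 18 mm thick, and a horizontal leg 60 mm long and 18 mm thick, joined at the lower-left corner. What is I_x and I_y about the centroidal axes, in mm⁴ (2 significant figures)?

I_x ≈ 1.0 × 10⁶ mm⁴, I_y ≈ 5.8 × 10⁵ mm⁴

Split into non-overlapping primitives; take the origin at the lower-left of the bounding box.
Vertical leg: 18 × 75, A = 1 350 mm², y = 37.5 mm, Ī = 632 813 mm⁴.
Horizontal leg (remainder): 42 × 18, A = 756 mm², y = 9 mm, Ī = 20 412 mm⁴.
Centroid: ȳ = ΣA·y / ΣA = 27.27 mm.
Transfer each piece to the centroidal x-axis using Ī + A·d² with d = y − 27.27:
  vertical leg: d = 10.23 mm → contributes +774 115 mm⁴
  horizontal leg (remainder): d = -18.27 mm → contributes +272 738 mm⁴
Total I = 1 046 853 mm⁴.
For the y-axis: x̄ = 19.77 mm.
Repeating about the centroidal y-axis gives I_y = 583 736 mm⁴.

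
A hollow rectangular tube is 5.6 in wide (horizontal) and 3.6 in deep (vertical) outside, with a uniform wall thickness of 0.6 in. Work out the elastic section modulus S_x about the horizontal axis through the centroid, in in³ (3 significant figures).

Treat the section as a set of non-overlapping primitives; coordinates are from the bounding-box lower-left.
Outer rectangle: 5.6 × 3.6, A = 20.16 in², y = 1.8 in, Ī = 21.773 in⁴.
Inner void (subtracted): 4.4 × 2.4, A = 10.56 in², y = 1.8 in, Ī = 5.0688 in⁴.
By symmetry the centroid is at mid-height, ȳ = 1.8 in.
All pieces are centred on the horizontal axis through the centroid, so I = ΣĪ (holes subtracted) = 16.704 in⁴.
Extreme fibre distance c = 1.8 in; S = I/c = 9.28 in³.

S_x ≈ 9.28 in³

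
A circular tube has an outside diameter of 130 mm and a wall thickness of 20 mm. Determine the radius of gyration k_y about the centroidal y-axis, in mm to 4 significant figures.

k_y ≈ 39.53 mm

Decompose the section into non-overlapping parts with the origin at the bottom-left of its bounding rectangle.
Outer circle: ⌀130, A = 13273.2 mm², x = 65 mm, Ī = 14 019 848 mm⁴.
Bore (subtracted): ⌀90, A = 6361.73 mm², x = 65 mm, Ī = 3 220 623 mm⁴.
By symmetry the centroid is at mid-width, x̄ = 65 mm.
All pieces are centred on the centroidal y-axis, so I = ΣĪ (holes subtracted) = 10 799 225 mm⁴.
Radius of gyration: k = √(I/A) = √(10 799 225 / 6911.5) = 39.5285 mm.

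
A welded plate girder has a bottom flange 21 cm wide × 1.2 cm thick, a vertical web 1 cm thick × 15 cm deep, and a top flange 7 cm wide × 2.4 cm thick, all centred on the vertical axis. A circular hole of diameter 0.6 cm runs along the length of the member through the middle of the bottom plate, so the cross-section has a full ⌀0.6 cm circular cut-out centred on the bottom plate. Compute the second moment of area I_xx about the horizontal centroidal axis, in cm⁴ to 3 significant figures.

Break the section into simple shapes (no overlaps), measuring from the bottom-left corner of the bounding box.
Bottom plate: 21 × 1.2, A = 25.2 cm², y = 0.6 cm, Ī = 3.024 cm⁴.
Web plate: 1 × 15, A = 15 cm², y = 8.7 cm, Ī = 281.25 cm⁴.
Top plate: 7 × 2.4, A = 16.8 cm², y = 17.4 cm, Ī = 8.064 cm⁴.
Hole (subtracted): ⌀0.6, A = 0.28274 cm², y = 0.6 cm, Ī = 0.0063617 cm⁴.
Centroid: ȳ = ΣA·y / ΣA = 7.7185 cm.
Transfer each piece to the horizontal centroidal axis using Ī + A·d² with d = y − 7.7185:
  bottom plate: d = -7.1185 cm → contributes +1 280 cm⁴
  web plate: d = 0.98153 cm → contributes +295.7 cm⁴
  top plate: d = 9.6815 cm → contributes +1582.8 cm⁴
  hole: d = -7.1185 cm → contributes −14.334 cm⁴
Total I = 3144.1 cm⁴.

I_xx ≈ 3140 cm⁴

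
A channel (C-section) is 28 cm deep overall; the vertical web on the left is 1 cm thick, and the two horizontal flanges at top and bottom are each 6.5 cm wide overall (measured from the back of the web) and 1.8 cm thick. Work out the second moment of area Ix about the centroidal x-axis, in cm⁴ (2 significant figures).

Ix ≈ 5200 cm⁴

Treat the section as a set of non-overlapping primitives; coordinates are from the bounding-box lower-left.
Web: 1 × 28, A = 28 cm², y = 14 cm, Ī = 1 829 cm⁴.
Top flange (beyond web): 5.5 × 1.8, A = 9.9 cm², y = 27.1 cm, Ī = 2.673 cm⁴.
Bottom flange (beyond web): 5.5 × 1.8, A = 9.9 cm², y = 0.9 cm, Ī = 2.673 cm⁴.
By symmetry the centroid is at mid-height, ȳ = 14 cm.
Transfer each piece to the centroidal x-axis using Ī + A·d² with d = y − 14:
  web: d = 0 cm → contributes +1 829 cm⁴
  top flange (beyond web): d = 13.1 cm → contributes +1 702 cm⁴
  bottom flange (beyond web): d = -13.1 cm → contributes +1 702 cm⁴
Total I = 5 233 cm⁴.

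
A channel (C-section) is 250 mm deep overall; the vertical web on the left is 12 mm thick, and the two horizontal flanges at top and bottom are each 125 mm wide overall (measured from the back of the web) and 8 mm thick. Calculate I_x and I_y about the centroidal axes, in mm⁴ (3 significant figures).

Decompose the section into non-overlapping parts with the origin at the bottom-left of its bounding rectangle.
Web: 12 × 250, A = 3 000 mm², y = 125 mm, Ī = 15 625 000 mm⁴.
Top flange (beyond web): 113 × 8, A = 904 mm², y = 246 mm, Ī = 4821.3 mm⁴.
Bottom flange (beyond web): 113 × 8, A = 904 mm², y = 4 mm, Ī = 4821.3 mm⁴.
By symmetry the centroid is at mid-height, ȳ = 125 mm.
Transfer each piece to the centroidal x-axis using Ī + A·d² with d = y − 125:
  web: d = 0 mm → contributes +15 625 000 mm⁴
  top flange (beyond web): d = 121 mm → contributes +13 240 285 mm⁴
  bottom flange (beyond web): d = -121 mm → contributes +13 240 285 mm⁴
Total I = 42 105 571 mm⁴.
For the y-axis: x̄ = 29.502 mm.
Repeating about the centroidal y-axis gives I_y = 6 366 581 mm⁴.

I_x ≈ 4.21 × 10⁷ mm⁴, I_y ≈ 6.37 × 10⁶ mm⁴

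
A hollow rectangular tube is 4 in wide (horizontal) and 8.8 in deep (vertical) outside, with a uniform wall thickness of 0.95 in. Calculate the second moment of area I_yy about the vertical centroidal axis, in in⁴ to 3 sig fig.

I_yy ≈ 41.6 in⁴

Break the section into simple shapes (no overlaps), measuring from the bottom-left corner of the bounding box.
Outer rectangle: 4 × 8.8, A = 35.2 in², x = 2 in, Ī = 46.933 in⁴.
Inner void (subtracted): 2.1 × 6.9, A = 14.49 in², x = 2 in, Ī = 5.3251 in⁴.
By symmetry the centroid is at mid-width, x̄ = 2 in.
All pieces are centred on the vertical centroidal axis, so I = ΣĪ (holes subtracted) = 41.608 in⁴.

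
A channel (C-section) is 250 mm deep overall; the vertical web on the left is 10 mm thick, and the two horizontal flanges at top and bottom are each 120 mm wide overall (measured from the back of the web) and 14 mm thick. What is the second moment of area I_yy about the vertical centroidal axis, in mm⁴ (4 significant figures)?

I_yy ≈ 8.094 × 10⁶ mm⁴

Split into non-overlapping primitives; take the origin at the lower-left of the bounding box.
Web: 10 × 250, A = 2 500 mm², x = 5 mm, Ī = 20833.3 mm⁴.
Top flange (beyond web): 110 × 14, A = 1 540 mm², x = 65 mm, Ī = 1 552 833 mm⁴.
Bottom flange (beyond web): 110 × 14, A = 1 540 mm², x = 65 mm, Ī = 1 552 833 mm⁴.
Centroid: x̄ = ΣA·x / ΣA = 38.1183 mm.
Transfer each piece to the vertical centroidal axis using Ī + A·d² with d = x − 38.1183:
  web: d = -33.1183 mm → contributes +2 762 884 mm⁴
  top flange (beyond web): d = 26.8817 mm → contributes +2 665 679 mm⁴
  bottom flange (beyond web): d = 26.8817 mm → contributes +2 665 679 mm⁴
Total I = 8 094 242 mm⁴.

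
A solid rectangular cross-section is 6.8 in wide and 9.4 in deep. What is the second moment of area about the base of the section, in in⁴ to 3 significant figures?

I_base ≈ 1880 in⁴

The section: 6.8 × 9.4, A = 63.92 in², y = 4.7 in, Ī = 470.66 in⁴.
Transfer it to a horizontal axis along the bottom face using Ī + A·d² with d = y − 0:
  the section: d = 4.7 in → contributes +1882.7 in⁴
Total I = 1882.7 in⁴.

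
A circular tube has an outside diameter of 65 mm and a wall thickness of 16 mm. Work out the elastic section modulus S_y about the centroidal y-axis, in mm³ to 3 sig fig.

S_y ≈ 2.52 × 10⁴ mm³

Split into non-overlapping primitives; take the origin at the lower-left of the bounding box.
Outer circle: ⌀65, A = 3318.3 mm², x = 32.5 mm, Ī = 876 241 mm⁴.
Bore (subtracted): ⌀33, A = 855.3 mm², x = 32.5 mm, Ī = 58 214 mm⁴.
By symmetry the centroid is at mid-width, x̄ = 32.5 mm.
All pieces are centred on the centroidal y-axis, so I = ΣĪ (holes subtracted) = 818 027 mm⁴.
Extreme fibre distance c = 32.5 mm; S = I/c = 25 170 mm³.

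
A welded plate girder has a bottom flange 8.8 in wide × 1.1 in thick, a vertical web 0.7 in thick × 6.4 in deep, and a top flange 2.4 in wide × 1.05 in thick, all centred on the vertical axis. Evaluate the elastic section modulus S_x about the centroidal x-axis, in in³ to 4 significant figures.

S_x ≈ 24.59 in³

Split into non-overlapping primitives; take the origin at the lower-left of the bounding box.
Bottom plate: 8.8 × 1.1, A = 9.68 in², y = 0.55 in, Ī = 0.976067 in⁴.
Web plate: 0.7 × 6.4, A = 4.48 in², y = 4.3 in, Ī = 15.2917 in⁴.
Top plate: 2.4 × 1.05, A = 2.52 in², y = 8.025 in, Ī = 0.231525 in⁴.
Centroid: ȳ = ΣA·y / ΣA = 2.68651 in.
Transfer each piece to the centroidal x-axis using Ī + A·d² with d = y − 2.68651:
  bottom plate: d = -2.13651 in → contributes +45.1622 in⁴
  web plate: d = 1.61349 in → contributes +26.9547 in⁴
  top plate: d = 5.33849 in → contributes +72.0502 in⁴
Total I = 144.167 in⁴.
Extreme fibre distance c = 5.86349 in; S = I/c = 24.5872 in³.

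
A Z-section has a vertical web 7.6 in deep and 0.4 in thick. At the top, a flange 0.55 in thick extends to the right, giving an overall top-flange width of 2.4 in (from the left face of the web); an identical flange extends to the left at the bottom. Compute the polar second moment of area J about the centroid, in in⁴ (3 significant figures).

J ≈ 46.0 in⁴

Split into non-overlapping primitives; take the origin at the lower-left of the bounding box.
Web: 0.4 × 7.6, A = 3.04 in², y = 3.8 in, Ī = 14.633 in⁴.
Top flange (beyond web): 2 × 0.55, A = 1.1 in², y = 7.325 in, Ī = 0.027729 in⁴.
Bottom flange (beyond web): 2 × 0.55, A = 1.1 in², y = 0.275 in, Ī = 0.027729 in⁴.
Centroid: ȳ = ΣA·y / ΣA = 3.8 in.
Transfer each piece to the centroidal x-axis using Ī + A·d² with d = y − 3.8:
  web: d = 0 in → contributes +14.633 in⁴
  top flange (beyond web): d = 3.525 in → contributes +13.696 in⁴
  bottom flange (beyond web): d = -3.525 in → contributes +13.696 in⁴
Total I = 42.024 in⁴.
For the y-axis: x̄ = 2.2 in.
Repeating about the centroidal y-axis gives I_y = 3.9419 in⁴.
Polar second moment: J = I_x + I_y = 45.966 in⁴.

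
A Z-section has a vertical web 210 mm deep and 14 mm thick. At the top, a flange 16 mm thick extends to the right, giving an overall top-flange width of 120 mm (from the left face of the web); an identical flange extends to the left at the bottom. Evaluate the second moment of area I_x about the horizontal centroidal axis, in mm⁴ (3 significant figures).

I_x ≈ 4.28 × 10⁷ mm⁴

Break the section into simple shapes (no overlaps), measuring from the bottom-left corner of the bounding box.
Web: 14 × 210, A = 2 940 mm², y = 105 mm, Ī = 10 804 500 mm⁴.
Top flange (beyond web): 106 × 16, A = 1 696 mm², y = 202 mm, Ī = 36 181 mm⁴.
Bottom flange (beyond web): 106 × 16, A = 1 696 mm², y = 8 mm, Ī = 36 181 mm⁴.
Centroid: ȳ = ΣA·y / ΣA = 105 mm.
Transfer each piece to the horizontal centroidal axis using Ī + A·d² with d = y − 105:
  web: d = 0 mm → contributes +10 804 500 mm⁴
  top flange (beyond web): d = 97 mm → contributes +15 993 845 mm⁴
  bottom flange (beyond web): d = -97 mm → contributes +15 993 845 mm⁴
Total I = 42 792 191 mm⁴.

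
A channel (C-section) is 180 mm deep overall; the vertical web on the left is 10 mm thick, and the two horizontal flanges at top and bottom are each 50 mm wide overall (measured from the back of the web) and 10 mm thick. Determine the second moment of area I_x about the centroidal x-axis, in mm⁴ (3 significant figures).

I_x ≈ 1.06 × 10⁷ mm⁴

Break the section into simple shapes (no overlaps), measuring from the bottom-left corner of the bounding box.
Web: 10 × 180, A = 1 800 mm², y = 90 mm, Ī = 4 860 000 mm⁴.
Top flange (beyond web): 40 × 10, A = 400 mm², y = 175 mm, Ī = 3333.3 mm⁴.
Bottom flange (beyond web): 40 × 10, A = 400 mm², y = 5 mm, Ī = 3333.3 mm⁴.
By symmetry the centroid is at mid-height, ȳ = 90 mm.
Transfer each piece to the centroidal x-axis using Ī + A·d² with d = y − 90:
  web: d = 0 mm → contributes +4 860 000 mm⁴
  top flange (beyond web): d = 85 mm → contributes +2 893 333 mm⁴
  bottom flange (beyond web): d = -85 mm → contributes +2 893 333 mm⁴
Total I = 10 646 667 mm⁴.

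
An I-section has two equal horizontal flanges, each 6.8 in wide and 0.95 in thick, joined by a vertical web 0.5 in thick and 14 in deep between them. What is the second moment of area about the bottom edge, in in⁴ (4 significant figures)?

Split into non-overlapping primitives; take the origin at the lower-left of the bounding box.
Bottom flange: 6.8 × 0.95, A = 6.46 in², y = 0.475 in, Ī = 0.485846 in⁴.
Web: 0.5 × 14, A = 7 in², y = 7.95 in, Ī = 114.333 in⁴.
Top flange: 6.8 × 0.95, A = 6.46 in², y = 15.425 in, Ī = 0.485846 in⁴.
Transfer each piece to the bottom edge using Ī + A·d² with d = y − 0:
  bottom flange: d = 0.475 in → contributes +1.94338 in⁴
  web: d = 7.95 in → contributes +556.751 in⁴
  top flange: d = 15.425 in → contributes +1537.52 in⁴
Total I = 2096.21 in⁴.

I_base ≈ 2096 in⁴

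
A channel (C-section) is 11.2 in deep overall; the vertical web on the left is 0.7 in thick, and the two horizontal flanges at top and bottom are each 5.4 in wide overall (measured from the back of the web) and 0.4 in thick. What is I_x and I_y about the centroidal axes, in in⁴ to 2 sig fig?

Decompose the section into non-overlapping parts with the origin at the bottom-left of its bounding rectangle.
Web: 0.7 × 11.2, A = 7.84 in², y = 5.6 in, Ī = 81.95 in⁴.
Top flange (beyond web): 4.7 × 0.4, A = 1.88 in², y = 11 in, Ī = 0.02507 in⁴.
Bottom flange (beyond web): 4.7 × 0.4, A = 1.88 in², y = 0.2 in, Ī = 0.02507 in⁴.
By symmetry the centroid is at mid-height, ȳ = 5.6 in.
Transfer each piece to the centroidal x-axis using Ī + A·d² with d = y − 5.6:
  web: d = 0 in → contributes +81.95 in⁴
  top flange (beyond web): d = 5.4 in → contributes +54.85 in⁴
  bottom flange (beyond web): d = -5.4 in → contributes +54.85 in⁴
Total I = 191.6 in⁴.
For the y-axis: x̄ = 1.225 in.
Repeating about the centroidal y-axis gives I_y = 25.77 in⁴.

I_x ≈ 190 in⁴, I_y ≈ 26 in⁴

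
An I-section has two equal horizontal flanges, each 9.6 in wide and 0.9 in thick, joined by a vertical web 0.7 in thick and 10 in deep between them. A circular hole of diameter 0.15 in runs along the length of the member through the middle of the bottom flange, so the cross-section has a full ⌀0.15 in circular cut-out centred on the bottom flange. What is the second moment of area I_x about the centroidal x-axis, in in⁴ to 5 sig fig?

I_x ≈ 572.23 in⁴

Decompose the section into non-overlapping parts with the origin at the bottom-left of its bounding rectangle.
Bottom flange: 9.6 × 0.9, A = 8.64 in², y = 0.45 in, Ī = 0.5832 in⁴.
Web: 0.7 × 10, A = 7 in², y = 5.9 in, Ī = 58.33333 in⁴.
Top flange: 9.6 × 0.9, A = 8.64 in², y = 11.35 in, Ī = 0.5832 in⁴.
Hole (subtracted): ⌀0.15, A = 0.01767146 in², y = 0.45 in, Ī = 0.00002485049 in⁴.
Centroid: ȳ = ΣA·y / ΣA = 5.90397 in.
Transfer each piece to the centroidal x-axis using Ī + A·d² with d = y − 5.90397:
  bottom flange: d = -5.45397 in → contributes +257.5868 in⁴
  web: d = -0.003969506 in → contributes +58.33344 in⁴
  top flange: d = 5.44603 in → contributes +256.8391 in⁴
  hole: d = -5.45397 in → contributes −0.5256762 in⁴
Total I = 572.2336 in⁴.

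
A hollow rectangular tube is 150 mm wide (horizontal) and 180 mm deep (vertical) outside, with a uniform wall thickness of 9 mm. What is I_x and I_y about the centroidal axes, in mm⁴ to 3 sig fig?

Split into non-overlapping primitives; take the origin at the lower-left of the bounding box.
Outer rectangle: 150 × 180, A = 27 000 mm², y = 90 mm, Ī = 72 900 000 mm⁴.
Inner void (subtracted): 132 × 162, A = 21 384 mm², y = 90 mm, Ī = 46 766 808 mm⁴.
By symmetry the centroid is at mid-height, ȳ = 90 mm.
All pieces are centred on the centroidal x-axis, so I = ΣĪ (holes subtracted) = 26 133 192 mm⁴.
Repeating about the centroidal y-axis gives I_y = 19 575 432 mm⁴.

I_x ≈ 2.61 × 10⁷ mm⁴, I_y ≈ 1.96 × 10⁷ mm⁴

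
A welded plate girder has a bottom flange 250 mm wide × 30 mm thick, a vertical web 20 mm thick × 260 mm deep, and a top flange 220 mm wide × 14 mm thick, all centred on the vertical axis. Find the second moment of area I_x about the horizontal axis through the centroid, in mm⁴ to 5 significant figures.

I_x ≈ 2.1733 × 10⁸ mm⁴

Decompose the section into non-overlapping parts with the origin at the bottom-left of its bounding rectangle.
Bottom plate: 250 × 30, A = 7 500 mm², y = 15 mm, Ī = 562 500 mm⁴.
Web plate: 20 × 260, A = 5 200 mm², y = 160 mm, Ī = 29 293 333 mm⁴.
Top plate: 220 × 14, A = 3 080 mm², y = 297 mm, Ī = 50306.67 mm⁴.
Centroid: ȳ = ΣA·y / ΣA = 117.8238 mm.
Transfer each piece to the horizontal axis through the centroid using Ī + A·d² with d = y − 117.8238:
  bottom plate: d = -102.8238 mm → contributes +79 858 046 mm⁴
  web plate: d = 42.17617 mm → contributes +38 543 247 mm⁴
  top plate: d = 179.1762 mm → contributes +98 930 937 mm⁴
Total I = 217 332 230 mm⁴.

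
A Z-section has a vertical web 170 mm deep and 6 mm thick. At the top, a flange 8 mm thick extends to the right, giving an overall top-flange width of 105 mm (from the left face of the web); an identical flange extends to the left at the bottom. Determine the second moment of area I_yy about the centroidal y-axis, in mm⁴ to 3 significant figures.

Treat the section as a set of non-overlapping primitives; coordinates are from the bounding-box lower-left.
Web: 6 × 170, A = 1 020 mm², x = 102 mm, Ī = 3 060 mm⁴.
Top flange (beyond web): 99 × 8, A = 792 mm², x = 154.5 mm, Ī = 646 866 mm⁴.
Bottom flange (beyond web): 99 × 8, A = 792 mm², x = 49.5 mm, Ī = 646 866 mm⁴.
Centroid: x̄ = ΣA·x / ΣA = 102 mm.
Transfer each piece to the centroidal y-axis using Ī + A·d² with d = x − 102:
  web: d = 0 mm → contributes +3 060 mm⁴
  top flange (beyond web): d = 52.5 mm → contributes +2 829 816 mm⁴
  bottom flange (beyond web): d = -52.5 mm → contributes +2 829 816 mm⁴
Total I = 5 662 692 mm⁴.

I_yy ≈ 5.66 × 10⁶ mm⁴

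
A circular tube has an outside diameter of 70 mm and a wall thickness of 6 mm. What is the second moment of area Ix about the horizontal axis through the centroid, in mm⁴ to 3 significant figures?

Break the section into simple shapes (no overlaps), measuring from the bottom-left corner of the bounding box.
Outer circle: ⌀70, A = 3848.5 mm², y = 35 mm, Ī = 1 178 588 mm⁴.
Bore (subtracted): ⌀58, A = 2642.1 mm², y = 35 mm, Ī = 555 497 mm⁴.
By symmetry the centroid is at mid-height, ȳ = 35 mm.
All pieces are centred on the horizontal axis through the centroid, so I = ΣĪ (holes subtracted) = 623 091 mm⁴.

Ix ≈ 6.23 × 10⁵ mm⁴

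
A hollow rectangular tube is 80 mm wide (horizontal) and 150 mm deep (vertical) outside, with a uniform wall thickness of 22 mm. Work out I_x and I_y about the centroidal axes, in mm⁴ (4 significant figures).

I_x ≈ 1.893 × 10⁷ mm⁴, I_y ≈ 5.988 × 10⁶ mm⁴

Split into non-overlapping primitives; take the origin at the lower-left of the bounding box.
Outer rectangle: 80 × 150, A = 12 000 mm², y = 75 mm, Ī = 22 500 000 mm⁴.
Inner void (subtracted): 36 × 106, A = 3 816 mm², y = 75 mm, Ī = 3 573 048 mm⁴.
By symmetry the centroid is at mid-height, ȳ = 75 mm.
All pieces are centred on the centroidal x-axis, so I = ΣĪ (holes subtracted) = 18 926 952 mm⁴.
Repeating about the centroidal y-axis gives I_y = 5 987 872 mm⁴.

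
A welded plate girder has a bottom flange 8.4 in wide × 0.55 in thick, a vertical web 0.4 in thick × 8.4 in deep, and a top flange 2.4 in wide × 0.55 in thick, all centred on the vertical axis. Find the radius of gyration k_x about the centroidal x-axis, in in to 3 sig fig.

Break the section into simple shapes (no overlaps), measuring from the bottom-left corner of the bounding box.
Bottom plate: 8.4 × 0.55, A = 4.62 in², y = 0.275 in, Ī = 0.11646 in⁴.
Web plate: 0.4 × 8.4, A = 3.36 in², y = 4.75 in, Ī = 19.757 in⁴.
Top plate: 2.4 × 0.55, A = 1.32 in², y = 9.225 in, Ī = 0.033275 in⁴.
Centroid: ȳ = ΣA·y / ΣA = 3.1621 in.
Transfer each piece to the centroidal x-axis using Ī + A·d² with d = y − 3.1621:
  bottom plate: d = -2.8871 in → contributes +38.626 in⁴
  web plate: d = 1.5879 in → contributes +28.229 in⁴
  top plate: d = 6.0629 in → contributes +48.555 in⁴
Total I = 115.41 in⁴.
Radius of gyration: k = √(I/A) = √(115.41 / 9.3) = 3.5227 in.

k_x ≈ 3.52 in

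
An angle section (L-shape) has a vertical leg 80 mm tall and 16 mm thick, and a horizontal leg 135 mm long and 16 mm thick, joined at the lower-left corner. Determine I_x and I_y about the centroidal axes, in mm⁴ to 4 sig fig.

Treat the section as a set of non-overlapping primitives; coordinates are from the bounding-box lower-left.
Vertical leg: 16 × 80, A = 1 280 mm², y = 40 mm, Ī = 682 667 mm⁴.
Horizontal leg (remainder): 119 × 16, A = 1 904 mm², y = 8 mm, Ī = 40618.7 mm⁴.
Centroid: ȳ = ΣA·y / ΣA = 20.8643 mm.
Transfer each piece to the centroidal x-axis using Ī + A·d² with d = y − 20.8643:
  vertical leg: d = 19.1357 mm → contributes +1 151 370 mm⁴
  horizontal leg (remainder): d = -12.8643 mm → contributes +355 713 mm⁴
Total I = 1 507 083 mm⁴.
For the y-axis: x̄ = 48.3643 mm.
Repeating about the centroidal y-axis gives I_y = 5 761 663 mm⁴.

I_x ≈ 1.507 × 10⁶ mm⁴, I_y ≈ 5.762 × 10⁶ mm⁴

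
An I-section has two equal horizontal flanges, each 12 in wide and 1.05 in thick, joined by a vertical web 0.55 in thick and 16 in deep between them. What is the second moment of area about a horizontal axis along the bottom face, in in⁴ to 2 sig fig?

I_base ≈ 4800 in⁴

Break the section into simple shapes (no overlaps), measuring from the bottom-left corner of the bounding box.
Bottom flange: 12 × 1.05, A = 12.6 in², y = 0.525 in, Ī = 1.158 in⁴.
Web: 0.55 × 16, A = 8.8 in², y = 9.05 in, Ī = 187.7 in⁴.
Top flange: 12 × 1.05, A = 12.6 in², y = 17.58 in, Ī = 1.158 in⁴.
Transfer each piece to a horizontal axis along the bottom face using Ī + A·d² with d = y − 0:
  bottom flange: d = 0.525 in → contributes +4.631 in⁴
  web: d = 9.05 in → contributes +908.5 in⁴
  top flange: d = 17.58 in → contributes +3 893 in⁴
Total I = 4 806 in⁴.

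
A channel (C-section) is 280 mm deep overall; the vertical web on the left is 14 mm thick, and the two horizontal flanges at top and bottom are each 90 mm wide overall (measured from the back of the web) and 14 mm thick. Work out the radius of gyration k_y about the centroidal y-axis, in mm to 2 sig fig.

k_y ≈ 25 mm

Treat the section as a set of non-overlapping primitives; coordinates are from the bounding-box lower-left.
Web: 14 × 280, A = 3 920 mm², x = 7 mm, Ī = 64 027 mm⁴.
Top flange (beyond web): 76 × 14, A = 1 064 mm², x = 52 mm, Ī = 512 139 mm⁴.
Bottom flange (beyond web): 76 × 14, A = 1 064 mm², x = 52 mm, Ī = 512 139 mm⁴.
Centroid: x̄ = ΣA·x / ΣA = 22.83 mm.
Transfer each piece to the centroidal y-axis using Ī + A·d² with d = x − 22.83:
  web: d = -15.83 mm → contributes +1 046 749 mm⁴
  top flange (beyond web): d = 29.17 mm → contributes +1 417 278 mm⁴
  bottom flange (beyond web): d = 29.17 mm → contributes +1 417 278 mm⁴
Total I = 3 881 304 mm⁴.
Radius of gyration: k = √(I/A) = √(3 881 304 / 6 048) = 25.33 mm.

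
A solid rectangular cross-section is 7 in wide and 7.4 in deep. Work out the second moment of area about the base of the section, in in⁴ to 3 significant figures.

I_base ≈ 946 in⁴

The section: 7 × 7.4, A = 51.8 in², y = 3.7 in, Ī = 236.38 in⁴.
Transfer it to the base of the section using Ī + A·d² with d = y − 0:
  the section: d = 3.7 in → contributes +945.52 in⁴
Total I = 945.52 in⁴.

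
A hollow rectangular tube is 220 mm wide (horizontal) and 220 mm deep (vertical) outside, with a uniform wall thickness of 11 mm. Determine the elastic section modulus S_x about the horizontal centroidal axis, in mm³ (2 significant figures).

Decompose the section into non-overlapping parts with the origin at the bottom-left of its bounding rectangle.
Outer rectangle: 220 × 220, A = 48 400 mm², y = 110 mm, Ī = 195 213 333 mm⁴.
Inner void (subtracted): 198 × 198, A = 39 204 mm², y = 110 mm, Ī = 128 079 468 mm⁴.
By symmetry the centroid is at mid-height, ȳ = 110 mm.
All pieces are centred on the horizontal centroidal axis, so I = ΣĪ (holes subtracted) = 67 133 865 mm⁴.
Extreme fibre distance c = 110 mm; S = I/c = 610 308 mm³.

S_x ≈ 6.1 × 10⁵ mm³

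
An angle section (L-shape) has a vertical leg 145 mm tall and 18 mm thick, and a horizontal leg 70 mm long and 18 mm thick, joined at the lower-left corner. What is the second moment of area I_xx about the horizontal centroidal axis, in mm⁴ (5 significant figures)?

I_xx ≈ 7.3762 × 10⁶ mm⁴

Split into non-overlapping primitives; take the origin at the lower-left of the bounding box.
Vertical leg: 18 × 145, A = 2 610 mm², y = 72.5 mm, Ī = 4 572 938 mm⁴.
Horizontal leg (remainder): 52 × 18, A = 936 mm², y = 9 mm, Ī = 25 272 mm⁴.
Centroid: ȳ = ΣA·y / ΣA = 55.73858 mm.
Transfer each piece to the horizontal centroidal axis using Ī + A·d² with d = y − 55.73858:
  vertical leg: d = 16.76142 mm → contributes +5 306 205 mm⁴
  horizontal leg (remainder): d = -46.73858 mm → contributes +2 069 959 mm⁴
Total I = 7 376 164 mm⁴.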